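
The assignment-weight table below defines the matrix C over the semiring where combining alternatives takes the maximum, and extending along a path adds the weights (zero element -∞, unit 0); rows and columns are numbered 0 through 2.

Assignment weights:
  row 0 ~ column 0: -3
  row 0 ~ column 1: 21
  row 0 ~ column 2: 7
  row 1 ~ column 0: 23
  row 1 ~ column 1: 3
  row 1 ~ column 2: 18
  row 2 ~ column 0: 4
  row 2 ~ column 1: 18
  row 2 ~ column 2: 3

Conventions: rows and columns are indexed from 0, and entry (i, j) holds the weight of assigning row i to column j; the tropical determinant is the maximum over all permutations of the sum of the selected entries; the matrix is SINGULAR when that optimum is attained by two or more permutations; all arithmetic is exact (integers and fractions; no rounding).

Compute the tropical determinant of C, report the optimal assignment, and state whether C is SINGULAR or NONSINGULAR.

σ = (0, 1, 2): (-3) + 3 + 3 = 3
σ = (0, 2, 1): (-3) + 18 + 18 = 33
σ = (1, 0, 2): 21 + 23 + 3 = 47
σ = (1, 2, 0): 21 + 18 + 4 = 43
σ = (2, 0, 1): 7 + 23 + 18 = 48
σ = (2, 1, 0): 7 + 3 + 4 = 14
Optimal value attained by: σ = (2, 0, 1).
Answer: det⊕(C) = 48; verdict: NONSINGULAR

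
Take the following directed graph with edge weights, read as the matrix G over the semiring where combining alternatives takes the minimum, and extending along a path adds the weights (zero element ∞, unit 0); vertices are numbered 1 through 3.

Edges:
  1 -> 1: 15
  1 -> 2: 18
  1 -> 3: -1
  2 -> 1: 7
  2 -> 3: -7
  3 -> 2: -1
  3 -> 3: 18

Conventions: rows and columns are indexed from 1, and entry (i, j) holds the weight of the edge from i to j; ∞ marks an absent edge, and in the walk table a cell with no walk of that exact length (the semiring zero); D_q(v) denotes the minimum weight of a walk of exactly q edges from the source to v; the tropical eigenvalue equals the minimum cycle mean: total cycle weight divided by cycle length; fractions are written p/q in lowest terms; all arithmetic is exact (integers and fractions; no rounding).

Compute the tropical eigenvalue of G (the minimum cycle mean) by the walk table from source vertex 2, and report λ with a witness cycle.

q=0: [∞, 0, ∞]
q=1: [7, ∞, -7]
q=2: [22, -8, 6]
q=3: [-1, 5, -15]
Optimal cycle mean attained by: cycle 2->3->2, total (-7) + (-1), length 2.
Answer: λ = -4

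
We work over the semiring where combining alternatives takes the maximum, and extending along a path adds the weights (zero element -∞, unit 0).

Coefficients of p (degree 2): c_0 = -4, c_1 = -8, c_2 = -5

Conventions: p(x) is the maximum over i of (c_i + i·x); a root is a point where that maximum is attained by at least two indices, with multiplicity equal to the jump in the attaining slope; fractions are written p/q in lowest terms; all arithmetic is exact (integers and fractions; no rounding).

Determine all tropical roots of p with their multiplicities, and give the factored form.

hull edge (i=0, c=-4) to (i=2, c=-5): slope -1/2, span 2
Factored form: p(x) = -5 ⊗ (x ⊕ 1/2) ⊗ (x ⊕ 1/2)
Answer: roots = 1/2 (mult 2)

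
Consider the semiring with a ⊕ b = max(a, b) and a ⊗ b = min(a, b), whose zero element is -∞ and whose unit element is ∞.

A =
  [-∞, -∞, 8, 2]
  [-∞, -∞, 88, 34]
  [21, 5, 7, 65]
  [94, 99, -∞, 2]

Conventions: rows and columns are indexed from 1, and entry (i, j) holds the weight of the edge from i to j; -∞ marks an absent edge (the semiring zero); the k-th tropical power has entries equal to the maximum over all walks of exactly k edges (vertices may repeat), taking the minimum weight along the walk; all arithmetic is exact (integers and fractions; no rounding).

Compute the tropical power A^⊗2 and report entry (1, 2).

A^⊗2:
  [8, 5, 7, 8]
  [34, 34, 7, 65]
  [65, 65, 8, 7]
  [2, 2, 88, 34]
Key observation: the optimum is the walk 1->3->2, with weight 8 min 5 = 5.
Optimal value attained by: walk 1->3->2.
Answer: (A^⊗2)[1][2] = 5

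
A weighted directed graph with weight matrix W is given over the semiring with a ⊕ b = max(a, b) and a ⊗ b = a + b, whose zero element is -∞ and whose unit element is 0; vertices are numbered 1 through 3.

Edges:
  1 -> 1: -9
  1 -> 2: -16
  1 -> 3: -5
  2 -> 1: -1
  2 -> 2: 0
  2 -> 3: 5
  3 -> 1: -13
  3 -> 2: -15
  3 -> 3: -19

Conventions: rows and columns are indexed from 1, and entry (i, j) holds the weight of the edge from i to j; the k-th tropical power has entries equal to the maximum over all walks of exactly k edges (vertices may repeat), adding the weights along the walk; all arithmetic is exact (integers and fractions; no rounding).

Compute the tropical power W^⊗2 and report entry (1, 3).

W^⊗2:
  [-17, -16, -11]
  [-1, 0, 5]
  [-16, -15, -10]
Key observation: the optimum is the walk 1->2->3, with weight (-16) + 5 = -11.
Optimal value attained by: walk 1->2->3.
Answer: (W^⊗2)[1][3] = -11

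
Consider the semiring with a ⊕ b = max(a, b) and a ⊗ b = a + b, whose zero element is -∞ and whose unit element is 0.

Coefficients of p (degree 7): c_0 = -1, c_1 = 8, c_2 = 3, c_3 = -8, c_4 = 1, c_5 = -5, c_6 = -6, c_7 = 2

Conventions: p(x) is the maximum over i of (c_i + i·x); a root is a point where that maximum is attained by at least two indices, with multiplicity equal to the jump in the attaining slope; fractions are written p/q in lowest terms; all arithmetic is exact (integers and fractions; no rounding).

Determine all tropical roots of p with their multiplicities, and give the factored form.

hull edge (i=0, c=-1) to (i=1, c=8): slope 9, span 1
hull edge (i=1, c=8) to (i=7, c=2): slope -1, span 6
Factored form: p(x) = 2 ⊗ (x ⊕ (-9)) ⊗ (x ⊕ 1) ⊗ (x ⊕ 1) ⊗ (x ⊕ 1) ⊗ (x ⊕ 1) ⊗ (x ⊕ 1) ⊗ (x ⊕ 1)
Answer: roots = -9 (mult 1), 1 (mult 6)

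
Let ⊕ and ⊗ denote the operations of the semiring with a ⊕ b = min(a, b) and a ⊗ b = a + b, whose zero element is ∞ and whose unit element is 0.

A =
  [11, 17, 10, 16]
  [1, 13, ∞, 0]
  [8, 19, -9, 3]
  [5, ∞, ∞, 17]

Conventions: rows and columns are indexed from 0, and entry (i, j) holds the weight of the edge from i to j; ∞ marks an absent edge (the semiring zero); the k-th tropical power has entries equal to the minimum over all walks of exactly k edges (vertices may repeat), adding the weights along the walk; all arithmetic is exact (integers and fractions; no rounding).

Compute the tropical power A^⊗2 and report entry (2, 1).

A^⊗2:
  [18, 28, 1, 13]
  [5, 18, 11, 13]
  [-1, 10, -18, -6]
  [16, 22, 15, 21]
Key observation: the optimum is the walk 2->2->1, with weight (-9) + 19 = 10.
Optimal value attained by: walk 2->2->1.
Answer: (A^⊗2)[2][1] = 10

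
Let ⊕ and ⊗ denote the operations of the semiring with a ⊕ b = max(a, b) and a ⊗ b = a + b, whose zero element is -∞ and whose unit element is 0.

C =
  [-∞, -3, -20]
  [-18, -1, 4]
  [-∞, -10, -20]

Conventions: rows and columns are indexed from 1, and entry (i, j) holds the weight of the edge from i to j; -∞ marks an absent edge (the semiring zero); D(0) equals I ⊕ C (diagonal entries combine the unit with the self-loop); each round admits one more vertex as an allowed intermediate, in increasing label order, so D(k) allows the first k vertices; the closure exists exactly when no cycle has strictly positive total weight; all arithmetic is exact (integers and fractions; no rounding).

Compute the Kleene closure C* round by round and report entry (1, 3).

D(0):
  [0, -3, -20]
  [-18, 0, 4]
  [-∞, -10, 0]
D(1):
  [0, -3, -20]
  [-18, 0, 4]
  [-∞, -10, 0]
D(2):
  [0, -3, 1]
  [-18, 0, 4]
  [-28, -10, 0]
D(3):
  [0, -3, 1]
  [-18, 0, 4]
  [-28, -10, 0]
Answer: C*[1][3] = 1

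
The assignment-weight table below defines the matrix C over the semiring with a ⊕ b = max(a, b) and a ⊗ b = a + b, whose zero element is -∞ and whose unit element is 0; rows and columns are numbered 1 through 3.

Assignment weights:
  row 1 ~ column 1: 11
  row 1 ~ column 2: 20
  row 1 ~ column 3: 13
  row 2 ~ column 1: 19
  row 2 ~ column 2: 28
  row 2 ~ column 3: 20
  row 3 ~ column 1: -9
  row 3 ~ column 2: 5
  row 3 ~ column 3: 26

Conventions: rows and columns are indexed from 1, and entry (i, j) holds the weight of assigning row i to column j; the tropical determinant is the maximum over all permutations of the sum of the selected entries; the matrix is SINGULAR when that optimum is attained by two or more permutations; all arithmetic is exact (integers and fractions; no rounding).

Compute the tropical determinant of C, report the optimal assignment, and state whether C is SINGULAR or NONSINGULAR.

σ = (1, 2, 3): 11 + 28 + 26 = 65
σ = (1, 3, 2): 11 + 20 + 5 = 36
σ = (2, 1, 3): 20 + 19 + 26 = 65
σ = (2, 3, 1): 20 + 20 + (-9) = 31
σ = (3, 1, 2): 13 + 19 + 5 = 37
σ = (3, 2, 1): 13 + 28 + (-9) = 32
Optimal value attained by: σ = (1, 2, 3).
Answer: det⊕(C) = 65; verdict: SINGULAR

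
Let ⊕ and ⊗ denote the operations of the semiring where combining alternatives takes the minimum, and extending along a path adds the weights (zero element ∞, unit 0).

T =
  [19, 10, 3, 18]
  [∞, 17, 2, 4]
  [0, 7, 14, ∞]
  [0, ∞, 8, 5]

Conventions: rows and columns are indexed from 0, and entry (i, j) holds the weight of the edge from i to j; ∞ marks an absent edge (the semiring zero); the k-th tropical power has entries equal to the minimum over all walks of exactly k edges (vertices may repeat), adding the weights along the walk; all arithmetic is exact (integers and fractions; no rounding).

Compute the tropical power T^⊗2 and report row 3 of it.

T^⊗2:
  [3, 10, 12, 14]
  [2, 9, 12, 9]
  [14, 10, 3, 11]
  [5, 10, 3, 10]
Answer: row 3 of T^⊗2 = [5, 10, 3, 10]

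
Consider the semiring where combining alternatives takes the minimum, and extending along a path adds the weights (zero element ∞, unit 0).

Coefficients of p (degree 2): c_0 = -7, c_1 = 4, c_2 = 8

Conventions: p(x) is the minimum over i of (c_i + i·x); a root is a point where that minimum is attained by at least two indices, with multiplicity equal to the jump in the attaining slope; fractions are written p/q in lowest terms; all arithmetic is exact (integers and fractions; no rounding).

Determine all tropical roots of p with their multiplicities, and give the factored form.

hull edge (i=0, c=-7) to (i=2, c=8): slope 15/2, span 2
Factored form: p(x) = 8 ⊗ (x ⊕ (-15/2)) ⊗ (x ⊕ (-15/2))
Answer: roots = -15/2 (mult 2)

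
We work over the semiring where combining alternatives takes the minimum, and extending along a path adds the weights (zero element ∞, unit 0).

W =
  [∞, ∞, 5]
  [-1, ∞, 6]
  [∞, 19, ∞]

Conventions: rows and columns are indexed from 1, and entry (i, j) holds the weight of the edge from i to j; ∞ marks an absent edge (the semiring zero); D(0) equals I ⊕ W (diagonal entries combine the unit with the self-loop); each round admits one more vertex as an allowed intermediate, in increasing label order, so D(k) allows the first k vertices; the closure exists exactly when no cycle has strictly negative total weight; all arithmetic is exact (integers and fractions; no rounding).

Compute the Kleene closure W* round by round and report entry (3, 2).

D(0):
  [0, ∞, 5]
  [-1, 0, 6]
  [∞, 19, 0]
D(1):
  [0, ∞, 5]
  [-1, 0, 4]
  [∞, 19, 0]
D(2):
  [0, ∞, 5]
  [-1, 0, 4]
  [18, 19, 0]
D(3):
  [0, 24, 5]
  [-1, 0, 4]
  [18, 19, 0]
Answer: W*[3][2] = 19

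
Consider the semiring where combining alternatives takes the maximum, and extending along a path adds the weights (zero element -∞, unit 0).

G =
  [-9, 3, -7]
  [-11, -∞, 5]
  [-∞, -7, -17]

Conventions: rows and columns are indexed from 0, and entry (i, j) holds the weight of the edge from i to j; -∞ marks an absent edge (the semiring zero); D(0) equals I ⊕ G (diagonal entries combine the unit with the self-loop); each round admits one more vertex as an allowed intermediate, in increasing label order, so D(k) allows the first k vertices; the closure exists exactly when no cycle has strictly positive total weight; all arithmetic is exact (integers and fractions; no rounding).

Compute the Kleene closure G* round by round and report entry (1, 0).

D(0):
  [0, 3, -7]
  [-11, 0, 5]
  [-∞, -7, 0]
D(1):
  [0, 3, -7]
  [-11, 0, 5]
  [-∞, -7, 0]
D(2):
  [0, 3, 8]
  [-11, 0, 5]
  [-18, -7, 0]
D(3):
  [0, 3, 8]
  [-11, 0, 5]
  [-18, -7, 0]
Answer: G*[1][0] = -11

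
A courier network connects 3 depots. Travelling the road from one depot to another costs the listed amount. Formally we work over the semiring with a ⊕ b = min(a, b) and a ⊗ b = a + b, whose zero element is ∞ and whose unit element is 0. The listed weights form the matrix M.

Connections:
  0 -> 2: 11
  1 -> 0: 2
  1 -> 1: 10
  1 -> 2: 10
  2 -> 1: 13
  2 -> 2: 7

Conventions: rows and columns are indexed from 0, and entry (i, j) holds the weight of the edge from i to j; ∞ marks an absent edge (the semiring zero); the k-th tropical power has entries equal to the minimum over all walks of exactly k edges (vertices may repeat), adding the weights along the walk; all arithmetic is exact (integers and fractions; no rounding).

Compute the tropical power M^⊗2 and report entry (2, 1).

M^⊗2:
  [∞, 24, 18]
  [12, 20, 13]
  [15, 20, 14]
Key observation: the optimum is the walk 2->2->1, with weight 7 + 13 = 20.
Optimal value attained by: walk 2->2->1.
Answer: (M^⊗2)[2][1] = 20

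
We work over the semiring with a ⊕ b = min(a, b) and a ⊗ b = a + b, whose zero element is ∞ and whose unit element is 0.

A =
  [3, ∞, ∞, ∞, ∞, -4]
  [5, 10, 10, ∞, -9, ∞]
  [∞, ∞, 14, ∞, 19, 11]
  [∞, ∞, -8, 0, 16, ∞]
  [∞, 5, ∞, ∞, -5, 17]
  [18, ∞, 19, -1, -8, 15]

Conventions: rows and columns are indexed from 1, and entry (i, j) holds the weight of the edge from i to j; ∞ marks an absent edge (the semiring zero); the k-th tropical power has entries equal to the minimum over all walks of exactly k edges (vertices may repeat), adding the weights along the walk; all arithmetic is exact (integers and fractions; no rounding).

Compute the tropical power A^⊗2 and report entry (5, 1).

A^⊗2:
  [6, ∞, 15, -5, -12, -1]
  [8, -4, 20, ∞, -14, 1]
  [29, 24, 28, 10, 3, 25]
  [∞, 21, -8, 0, 11, 3]
  [10, 0, 15, 16, -10, 12]
  [21, -3, -9, -1, -13, 9]
Key observation: the optimum is the walk 5->2->1, with weight 5 + 5 = 10.
Optimal value attained by: walk 5->2->1.
Answer: (A^⊗2)[5][1] = 10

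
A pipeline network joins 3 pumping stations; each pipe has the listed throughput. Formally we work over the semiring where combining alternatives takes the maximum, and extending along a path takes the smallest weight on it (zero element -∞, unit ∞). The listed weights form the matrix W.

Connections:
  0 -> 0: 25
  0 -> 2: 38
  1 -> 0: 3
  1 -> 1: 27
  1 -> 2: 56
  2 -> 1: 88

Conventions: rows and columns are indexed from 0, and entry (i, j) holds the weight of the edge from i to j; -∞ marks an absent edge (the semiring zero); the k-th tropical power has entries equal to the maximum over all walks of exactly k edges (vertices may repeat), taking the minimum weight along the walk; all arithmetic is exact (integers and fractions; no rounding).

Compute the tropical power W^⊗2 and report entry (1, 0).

W^⊗2:
  [25, 38, 25]
  [3, 56, 27]
  [3, 27, 56]
Key observation: the optimum is the walk 1->0->0, with weight 3 min 25 = 3.
Optimal value attained by: walk 1->0->0.
Answer: (W^⊗2)[1][0] = 3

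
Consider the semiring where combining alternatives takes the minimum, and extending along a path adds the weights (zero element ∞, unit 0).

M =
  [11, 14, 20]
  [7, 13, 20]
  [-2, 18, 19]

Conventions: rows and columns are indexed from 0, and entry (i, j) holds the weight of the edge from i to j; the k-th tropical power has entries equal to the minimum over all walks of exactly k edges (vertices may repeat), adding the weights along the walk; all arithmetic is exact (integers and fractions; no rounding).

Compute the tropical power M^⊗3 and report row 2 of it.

M^⊗2:
  [18, 25, 31]
  [18, 21, 27]
  [9, 12, 18]
M^⊗3:
  [29, 32, 38]
  [25, 32, 38]
  [16, 23, 29]
Answer: row 2 of M^⊗3 = [16, 23, 29]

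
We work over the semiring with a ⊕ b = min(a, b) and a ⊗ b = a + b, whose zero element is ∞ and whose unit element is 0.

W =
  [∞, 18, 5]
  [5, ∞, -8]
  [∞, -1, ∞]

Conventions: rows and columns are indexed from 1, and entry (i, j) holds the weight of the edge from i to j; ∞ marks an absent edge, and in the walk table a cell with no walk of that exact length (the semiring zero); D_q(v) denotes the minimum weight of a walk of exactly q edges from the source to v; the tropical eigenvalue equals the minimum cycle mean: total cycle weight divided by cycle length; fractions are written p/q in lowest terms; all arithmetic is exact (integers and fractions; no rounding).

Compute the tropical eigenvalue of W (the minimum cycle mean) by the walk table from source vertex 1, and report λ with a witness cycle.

q=0: [0, ∞, ∞]
q=1: [∞, 18, 5]
q=2: [23, 4, 10]
q=3: [9, 9, -4]
Optimal cycle mean attained by: cycle 2->3->2, total (-8) + (-1), length 2.
Answer: λ = -9/2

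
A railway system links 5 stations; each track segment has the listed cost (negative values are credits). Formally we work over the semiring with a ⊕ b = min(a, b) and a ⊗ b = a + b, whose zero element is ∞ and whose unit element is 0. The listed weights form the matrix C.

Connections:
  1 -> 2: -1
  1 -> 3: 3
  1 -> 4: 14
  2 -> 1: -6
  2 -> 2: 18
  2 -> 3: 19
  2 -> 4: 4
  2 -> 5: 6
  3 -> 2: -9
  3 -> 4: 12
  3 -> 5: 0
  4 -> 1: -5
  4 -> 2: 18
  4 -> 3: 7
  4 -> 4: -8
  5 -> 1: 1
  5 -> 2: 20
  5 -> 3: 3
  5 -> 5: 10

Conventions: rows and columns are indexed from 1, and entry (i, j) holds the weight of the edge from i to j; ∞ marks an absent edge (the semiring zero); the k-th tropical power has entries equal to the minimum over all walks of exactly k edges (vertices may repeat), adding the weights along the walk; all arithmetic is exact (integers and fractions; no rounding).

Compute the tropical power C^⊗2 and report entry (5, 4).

C^⊗2:
  [-7, -6, 18, 3, 3]
  [-1, -7, -3, -4, 16]
  [-15, 9, 3, -5, -3]
  [-13, -6, -2, -16, 7]
  [11, -6, 4, 15, 3]
Key observation: the optimum is the walk 5->1->4, with weight 1 + 14 = 15.
Optimal value attained by: walk 5->1->4.
Answer: (C^⊗2)[5][4] = 15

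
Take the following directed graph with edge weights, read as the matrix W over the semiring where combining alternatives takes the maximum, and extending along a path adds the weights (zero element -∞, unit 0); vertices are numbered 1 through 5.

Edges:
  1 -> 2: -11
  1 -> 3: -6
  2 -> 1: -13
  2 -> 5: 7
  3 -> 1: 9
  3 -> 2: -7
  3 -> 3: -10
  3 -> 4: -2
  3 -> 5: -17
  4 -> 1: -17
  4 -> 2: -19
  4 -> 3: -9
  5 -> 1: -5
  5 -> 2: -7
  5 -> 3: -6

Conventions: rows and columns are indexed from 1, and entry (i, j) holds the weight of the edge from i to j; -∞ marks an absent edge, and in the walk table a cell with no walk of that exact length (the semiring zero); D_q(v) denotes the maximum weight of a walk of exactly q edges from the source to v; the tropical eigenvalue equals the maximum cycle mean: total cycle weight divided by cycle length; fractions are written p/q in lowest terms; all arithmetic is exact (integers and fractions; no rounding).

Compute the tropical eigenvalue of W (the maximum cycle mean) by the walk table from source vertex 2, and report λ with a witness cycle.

q=0: [-∞, 0, -∞, -∞, -∞]
q=1: [-13, -∞, -∞, -∞, 7]
q=2: [2, 0, 1, -∞, -∞]
q=3: [10, -6, -4, -1, 7]
q=4: [5, 0, 4, -6, 1]
q=5: [13, -3, -1, 2, 7]
Optimal cycle mean attained by: cycle 1->3->1, total (-6) + 9, length 2.
Answer: λ = 3/2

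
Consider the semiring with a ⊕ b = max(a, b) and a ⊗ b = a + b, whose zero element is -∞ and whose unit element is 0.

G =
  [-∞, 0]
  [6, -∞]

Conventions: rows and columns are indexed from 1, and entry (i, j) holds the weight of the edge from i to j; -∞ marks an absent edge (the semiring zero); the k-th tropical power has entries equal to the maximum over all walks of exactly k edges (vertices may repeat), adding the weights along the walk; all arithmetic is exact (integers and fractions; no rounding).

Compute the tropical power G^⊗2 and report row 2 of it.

G^⊗2:
  [6, -∞]
  [-∞, 6]
Answer: row 2 of G^⊗2 = [-∞, 6]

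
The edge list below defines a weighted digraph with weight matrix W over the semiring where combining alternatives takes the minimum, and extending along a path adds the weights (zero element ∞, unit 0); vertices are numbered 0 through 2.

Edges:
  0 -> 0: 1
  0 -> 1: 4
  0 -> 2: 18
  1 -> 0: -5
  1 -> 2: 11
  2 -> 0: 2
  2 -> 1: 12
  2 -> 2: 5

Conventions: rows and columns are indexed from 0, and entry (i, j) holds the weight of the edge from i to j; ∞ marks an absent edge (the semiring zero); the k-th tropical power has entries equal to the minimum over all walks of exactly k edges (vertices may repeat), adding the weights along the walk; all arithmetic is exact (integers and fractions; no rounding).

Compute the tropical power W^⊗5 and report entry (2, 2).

W^⊗2:
  [-1, 5, 15]
  [-4, -1, 13]
  [3, 6, 10]
W^⊗3:
  [0, 3, 16]
  [-6, 0, 10]
  [1, 7, 15]
W^⊗4:
  [-2, 4, 14]
  [-5, -2, 11]
  [2, 5, 18]
W^⊗5:
  [-1, 2, 15]
  [-7, -1, 9]
  [0, 6, 16]
Key observation: the optimum is the walk 2->0->1->0->1->2, with weight 2 + 4 + (-5) + 4 + 11 = 16.
Optimal value attained by: walk 2->0->1->0->1->2.
Answer: (W^⊗5)[2][2] = 16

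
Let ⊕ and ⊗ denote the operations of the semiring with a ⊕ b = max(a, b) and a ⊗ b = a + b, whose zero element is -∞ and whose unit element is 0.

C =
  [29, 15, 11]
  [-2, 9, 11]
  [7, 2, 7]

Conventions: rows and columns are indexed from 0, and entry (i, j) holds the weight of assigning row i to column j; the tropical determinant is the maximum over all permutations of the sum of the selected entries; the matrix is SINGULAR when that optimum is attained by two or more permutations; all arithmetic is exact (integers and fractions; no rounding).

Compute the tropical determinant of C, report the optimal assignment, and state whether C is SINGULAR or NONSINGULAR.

σ = (0, 1, 2): 29 + 9 + 7 = 45
σ = (0, 2, 1): 29 + 11 + 2 = 42
σ = (1, 0, 2): 15 + (-2) + 7 = 20
σ = (1, 2, 0): 15 + 11 + 7 = 33
σ = (2, 0, 1): 11 + (-2) + 2 = 11
σ = (2, 1, 0): 11 + 9 + 7 = 27
Optimal value attained by: σ = (0, 1, 2).
Answer: det⊕(C) = 45; verdict: NONSINGULAR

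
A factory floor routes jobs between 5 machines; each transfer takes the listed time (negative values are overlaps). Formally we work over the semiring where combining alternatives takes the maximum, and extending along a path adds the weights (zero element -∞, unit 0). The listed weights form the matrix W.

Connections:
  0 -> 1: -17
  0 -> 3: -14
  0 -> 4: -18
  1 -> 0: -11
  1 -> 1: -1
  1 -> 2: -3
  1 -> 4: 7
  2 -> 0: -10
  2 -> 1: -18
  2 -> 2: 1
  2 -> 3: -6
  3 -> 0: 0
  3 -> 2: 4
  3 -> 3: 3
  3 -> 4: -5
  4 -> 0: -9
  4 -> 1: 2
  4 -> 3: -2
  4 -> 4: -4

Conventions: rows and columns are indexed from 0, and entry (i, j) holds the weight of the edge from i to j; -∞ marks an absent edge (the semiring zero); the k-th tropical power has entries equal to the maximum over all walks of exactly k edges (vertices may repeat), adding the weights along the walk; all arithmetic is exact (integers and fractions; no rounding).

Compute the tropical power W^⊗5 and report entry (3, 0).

W^⊗2:
  [-14, -16, -10, -11, -10]
  [-2, 9, -2, 5, 6]
  [-6, -17, 2, -3, -11]
  [3, -3, 7, 6, -2]
  [-2, 1, 2, 1, 9]
W^⊗3:
  [-11, -8, -7, -8, -9]
  [5, 8, 9, 8, 16]
  [-3, -9, 3, 0, -8]
  [6, 0, 10, 9, 4]
  [1, 11, 5, 7, 8]
W^⊗4:
  [-8, -7, -4, -5, -1]
  [8, 18, 12, 14, 15]
  [0, -6, 4, 3, -2]
  [9, 6, 13, 12, 7]
  [7, 10, 11, 10, 18]
W^⊗5:
  [-5, 1, -1, -2, 0]
  [14, 17, 18, 17, 25]
  [3, 0, 7, 6, 1]
  [12, 9, 16, 15, 13]
  [10, 20, 14, 16, 17]
Key observation: the optimum is the walk 3->3->3->3->3->0, with weight 3 + 3 + 3 + 3 + 0 = 12.
Optimal value attained by: walk 3->3->3->3->3->0.
Answer: (W^⊗5)[3][0] = 12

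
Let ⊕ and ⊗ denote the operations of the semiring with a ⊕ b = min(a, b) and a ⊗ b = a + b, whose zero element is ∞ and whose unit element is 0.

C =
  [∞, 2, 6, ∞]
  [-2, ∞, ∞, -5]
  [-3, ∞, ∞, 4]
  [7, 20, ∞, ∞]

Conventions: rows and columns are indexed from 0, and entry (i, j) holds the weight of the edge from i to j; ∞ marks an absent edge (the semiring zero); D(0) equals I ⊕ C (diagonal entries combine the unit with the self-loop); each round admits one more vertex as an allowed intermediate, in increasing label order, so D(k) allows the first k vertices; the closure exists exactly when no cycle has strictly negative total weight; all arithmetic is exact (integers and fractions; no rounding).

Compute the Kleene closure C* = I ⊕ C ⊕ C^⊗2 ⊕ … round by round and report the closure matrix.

D(0):
  [0, 2, 6, ∞]
  [-2, 0, ∞, -5]
  [-3, ∞, 0, 4]
  [7, 20, ∞, 0]
D(1):
  [0, 2, 6, ∞]
  [-2, 0, 4, -5]
  [-3, -1, 0, 4]
  [7, 9, 13, 0]
D(2):
  [0, 2, 6, -3]
  [-2, 0, 4, -5]
  [-3, -1, 0, -6]
  [7, 9, 13, 0]
D(3):
  [0, 2, 6, -3]
  [-2, 0, 4, -5]
  [-3, -1, 0, -6]
  [7, 9, 13, 0]
D(4):
  [0, 2, 6, -3]
  [-2, 0, 4, -5]
  [-3, -1, 0, -6]
  [7, 9, 13, 0]
Answer: C* = [[0, 2, 6, -3], [-2, 0, 4, -5], [-3, -1, 0, -6], [7, 9, 13, 0]]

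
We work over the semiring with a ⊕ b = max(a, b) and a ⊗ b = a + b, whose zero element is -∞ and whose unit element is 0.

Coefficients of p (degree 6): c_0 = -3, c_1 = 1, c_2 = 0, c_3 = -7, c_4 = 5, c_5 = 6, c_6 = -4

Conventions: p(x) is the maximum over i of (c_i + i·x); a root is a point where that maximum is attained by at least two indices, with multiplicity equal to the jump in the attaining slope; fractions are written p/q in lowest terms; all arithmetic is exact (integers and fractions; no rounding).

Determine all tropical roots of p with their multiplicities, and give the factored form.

hull edge (i=0, c=-3) to (i=1, c=1): slope 4, span 1
hull edge (i=1, c=1) to (i=4, c=5): slope 4/3, span 3
hull edge (i=4, c=5) to (i=5, c=6): slope 1, span 1
hull edge (i=5, c=6) to (i=6, c=-4): slope -10, span 1
Factored form: p(x) = -4 ⊗ (x ⊕ (-4)) ⊗ (x ⊕ (-4/3)) ⊗ (x ⊕ (-4/3)) ⊗ (x ⊕ (-4/3)) ⊗ (x ⊕ (-1)) ⊗ (x ⊕ 10)
Answer: roots = -4 (mult 1), -4/3 (mult 3), -1 (mult 1), 10 (mult 1)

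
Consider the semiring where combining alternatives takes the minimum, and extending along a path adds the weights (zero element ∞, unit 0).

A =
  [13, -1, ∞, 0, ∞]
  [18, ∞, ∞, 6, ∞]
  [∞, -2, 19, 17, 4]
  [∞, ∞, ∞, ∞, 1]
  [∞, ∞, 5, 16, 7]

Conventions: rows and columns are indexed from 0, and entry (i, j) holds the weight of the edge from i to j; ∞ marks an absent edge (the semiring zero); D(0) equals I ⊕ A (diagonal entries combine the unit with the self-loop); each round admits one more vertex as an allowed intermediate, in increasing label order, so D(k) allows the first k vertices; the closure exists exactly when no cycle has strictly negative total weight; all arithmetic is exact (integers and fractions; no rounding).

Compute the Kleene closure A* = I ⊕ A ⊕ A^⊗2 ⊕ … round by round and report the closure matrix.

D(0):
  [0, -1, ∞, 0, ∞]
  [18, 0, ∞, 6, ∞]
  [∞, -2, 0, 17, 4]
  [∞, ∞, ∞, 0, 1]
  [∞, ∞, 5, 16, 0]
D(1):
  [0, -1, ∞, 0, ∞]
  [18, 0, ∞, 6, ∞]
  [∞, -2, 0, 17, 4]
  [∞, ∞, ∞, 0, 1]
  [∞, ∞, 5, 16, 0]
D(2):
  [0, -1, ∞, 0, ∞]
  [18, 0, ∞, 6, ∞]
  [16, -2, 0, 4, 4]
  [∞, ∞, ∞, 0, 1]
  [∞, ∞, 5, 16, 0]
D(3):
  [0, -1, ∞, 0, ∞]
  [18, 0, ∞, 6, ∞]
  [16, -2, 0, 4, 4]
  [∞, ∞, ∞, 0, 1]
  [21, 3, 5, 9, 0]
D(4):
  [0, -1, ∞, 0, 1]
  [18, 0, ∞, 6, 7]
  [16, -2, 0, 4, 4]
  [∞, ∞, ∞, 0, 1]
  [21, 3, 5, 9, 0]
D(5):
  [0, -1, 6, 0, 1]
  [18, 0, 12, 6, 7]
  [16, -2, 0, 4, 4]
  [22, 4, 6, 0, 1]
  [21, 3, 5, 9, 0]
Answer: A* = [[0, -1, 6, 0, 1], [18, 0, 12, 6, 7], [16, -2, 0, 4, 4], [22, 4, 6, 0, 1], [21, 3, 5, 9, 0]]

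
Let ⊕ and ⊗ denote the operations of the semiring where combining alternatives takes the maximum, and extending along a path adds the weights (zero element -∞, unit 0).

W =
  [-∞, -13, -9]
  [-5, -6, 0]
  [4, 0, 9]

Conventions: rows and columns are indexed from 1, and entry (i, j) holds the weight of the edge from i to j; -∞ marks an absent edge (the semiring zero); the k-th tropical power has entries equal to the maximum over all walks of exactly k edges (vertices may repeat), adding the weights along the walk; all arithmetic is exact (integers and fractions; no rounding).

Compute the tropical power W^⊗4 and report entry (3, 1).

W^⊗2:
  [-5, -9, 0]
  [4, 0, 9]
  [13, 9, 18]
W^⊗3:
  [4, 0, 9]
  [13, 9, 18]
  [22, 18, 27]
W^⊗4:
  [13, 9, 18]
  [22, 18, 27]
  [31, 27, 36]
Key observation: the optimum is the walk 3->3->3->3->1, with weight 9 + 9 + 9 + 4 = 31.
Optimal value attained by: walk 3->3->3->3->1.
Answer: (W^⊗4)[3][1] = 31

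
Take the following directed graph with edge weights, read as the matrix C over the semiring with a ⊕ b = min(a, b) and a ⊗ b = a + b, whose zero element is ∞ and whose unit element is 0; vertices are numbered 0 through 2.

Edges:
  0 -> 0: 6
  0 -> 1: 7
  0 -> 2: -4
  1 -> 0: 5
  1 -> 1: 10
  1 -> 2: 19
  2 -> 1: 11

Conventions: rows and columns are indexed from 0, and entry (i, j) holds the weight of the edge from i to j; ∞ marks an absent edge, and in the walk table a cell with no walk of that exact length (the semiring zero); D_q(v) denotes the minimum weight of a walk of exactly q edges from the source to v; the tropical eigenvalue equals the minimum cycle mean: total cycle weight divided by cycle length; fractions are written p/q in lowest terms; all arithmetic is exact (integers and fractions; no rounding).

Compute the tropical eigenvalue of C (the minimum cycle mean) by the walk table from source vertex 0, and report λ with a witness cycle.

q=0: [0, ∞, ∞]
q=1: [6, 7, -4]
q=2: [12, 7, 2]
q=3: [12, 13, 8]
Optimal cycle mean attained by: cycle 0->2->1->0, total (-4) + 11 + 5, length 3.
Answer: λ = 4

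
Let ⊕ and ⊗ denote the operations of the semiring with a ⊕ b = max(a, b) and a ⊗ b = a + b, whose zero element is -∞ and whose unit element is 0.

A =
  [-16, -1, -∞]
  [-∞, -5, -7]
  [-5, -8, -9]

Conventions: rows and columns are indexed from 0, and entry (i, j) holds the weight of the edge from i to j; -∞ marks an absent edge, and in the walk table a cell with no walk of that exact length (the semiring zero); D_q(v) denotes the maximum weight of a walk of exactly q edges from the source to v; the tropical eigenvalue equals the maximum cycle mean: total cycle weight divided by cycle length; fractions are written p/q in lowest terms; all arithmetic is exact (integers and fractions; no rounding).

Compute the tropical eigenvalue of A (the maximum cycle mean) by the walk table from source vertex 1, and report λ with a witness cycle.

q=0: [-∞, 0, -∞]
q=1: [-∞, -5, -7]
q=2: [-12, -10, -12]
q=3: [-17, -13, -17]
Optimal cycle mean attained by: cycle 0->1->2->0, total (-1) + (-7) + (-5), length 3.
Answer: λ = -13/3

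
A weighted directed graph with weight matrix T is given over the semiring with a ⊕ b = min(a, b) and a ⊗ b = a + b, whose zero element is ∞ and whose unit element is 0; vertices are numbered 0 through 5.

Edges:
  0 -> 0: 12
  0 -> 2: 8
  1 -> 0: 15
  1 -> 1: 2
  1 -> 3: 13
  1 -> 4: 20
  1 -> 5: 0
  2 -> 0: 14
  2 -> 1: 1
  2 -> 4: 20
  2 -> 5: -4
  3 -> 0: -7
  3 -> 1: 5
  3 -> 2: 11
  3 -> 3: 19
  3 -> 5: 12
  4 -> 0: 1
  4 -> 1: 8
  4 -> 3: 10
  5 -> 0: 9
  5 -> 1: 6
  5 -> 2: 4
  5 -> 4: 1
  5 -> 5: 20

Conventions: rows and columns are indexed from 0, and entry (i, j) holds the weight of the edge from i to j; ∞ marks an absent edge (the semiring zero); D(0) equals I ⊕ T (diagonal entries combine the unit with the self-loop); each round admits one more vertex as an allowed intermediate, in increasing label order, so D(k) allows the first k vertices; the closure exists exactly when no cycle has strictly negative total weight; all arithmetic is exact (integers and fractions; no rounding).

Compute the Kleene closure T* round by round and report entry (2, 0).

D(0):
  [0, ∞, 8, ∞, ∞, ∞]
  [15, 0, ∞, 13, 20, 0]
  [14, 1, 0, ∞, 20, -4]
  [-7, 5, 11, 0, ∞, 12]
  [1, 8, ∞, 10, 0, ∞]
  [9, 6, 4, ∞, 1, 0]
D(1):
  [0, ∞, 8, ∞, ∞, ∞]
  [15, 0, 23, 13, 20, 0]
  [14, 1, 0, ∞, 20, -4]
  [-7, 5, 1, 0, ∞, 12]
  [1, 8, 9, 10, 0, ∞]
  [9, 6, 4, ∞, 1, 0]
D(2):
  [0, ∞, 8, ∞, ∞, ∞]
  [15, 0, 23, 13, 20, 0]
  [14, 1, 0, 14, 20, -4]
  [-7, 5, 1, 0, 25, 5]
  [1, 8, 9, 10, 0, 8]
  [9, 6, 4, 19, 1, 0]
D(3):
  [0, 9, 8, 22, 28, 4]
  [15, 0, 23, 13, 20, 0]
  [14, 1, 0, 14, 20, -4]
  [-7, 2, 1, 0, 21, -3]
  [1, 8, 9, 10, 0, 5]
  [9, 5, 4, 18, 1, 0]
D(4):
  [0, 9, 8, 22, 28, 4]
  [6, 0, 14, 13, 20, 0]
  [7, 1, 0, 14, 20, -4]
  [-7, 2, 1, 0, 21, -3]
  [1, 8, 9, 10, 0, 5]
  [9, 5, 4, 18, 1, 0]
D(5):
  [0, 9, 8, 22, 28, 4]
  [6, 0, 14, 13, 20, 0]
  [7, 1, 0, 14, 20, -4]
  [-7, 2, 1, 0, 21, -3]
  [1, 8, 9, 10, 0, 5]
  [2, 5, 4, 11, 1, 0]
D(6):
  [0, 9, 8, 15, 5, 4]
  [2, 0, 4, 11, 1, 0]
  [-2, 1, 0, 7, -3, -4]
  [-7, 2, 1, 0, -2, -3]
  [1, 8, 9, 10, 0, 5]
  [2, 5, 4, 11, 1, 0]
Answer: T*[2][0] = -2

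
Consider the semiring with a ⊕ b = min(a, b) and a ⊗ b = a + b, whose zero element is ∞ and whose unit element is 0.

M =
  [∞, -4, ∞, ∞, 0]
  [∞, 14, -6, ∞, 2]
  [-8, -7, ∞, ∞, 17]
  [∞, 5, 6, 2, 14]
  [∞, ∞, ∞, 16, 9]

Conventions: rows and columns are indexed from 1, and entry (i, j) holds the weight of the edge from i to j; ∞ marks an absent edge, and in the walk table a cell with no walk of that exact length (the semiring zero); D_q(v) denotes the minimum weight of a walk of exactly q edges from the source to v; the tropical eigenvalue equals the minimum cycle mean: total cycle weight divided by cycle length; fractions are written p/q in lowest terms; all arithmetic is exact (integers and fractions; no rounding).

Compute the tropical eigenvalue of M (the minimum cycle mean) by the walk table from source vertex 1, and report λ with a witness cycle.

q=0: [0, ∞, ∞, ∞, ∞]
q=1: [∞, -4, ∞, ∞, 0]
q=2: [∞, 10, -10, 16, -2]
q=3: [-18, -17, 4, 14, 7]
q=4: [-4, -22, -23, 16, -18]
q=5: [-31, -30, -28, -2, -20]
Optimal cycle mean attained by: cycle 2->3->2, total (-6) + (-7), length 2.
Answer: λ = -13/2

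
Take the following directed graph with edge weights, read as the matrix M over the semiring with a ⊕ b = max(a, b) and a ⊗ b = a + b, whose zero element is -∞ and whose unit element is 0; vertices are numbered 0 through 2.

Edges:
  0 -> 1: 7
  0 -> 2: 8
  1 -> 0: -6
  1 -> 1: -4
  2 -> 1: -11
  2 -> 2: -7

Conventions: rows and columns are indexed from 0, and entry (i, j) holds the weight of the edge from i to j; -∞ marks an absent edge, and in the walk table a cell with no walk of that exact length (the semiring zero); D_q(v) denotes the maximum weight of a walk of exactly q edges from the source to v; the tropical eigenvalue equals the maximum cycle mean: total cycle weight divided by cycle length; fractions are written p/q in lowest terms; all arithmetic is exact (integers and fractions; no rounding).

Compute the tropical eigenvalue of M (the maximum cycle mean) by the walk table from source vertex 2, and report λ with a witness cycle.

q=0: [-∞, -∞, 0]
q=1: [-∞, -11, -7]
q=2: [-17, -15, -14]
q=3: [-21, -10, -9]
Optimal cycle mean attained by: cycle 0->1->0, total 7 + (-6), length 2.
Answer: λ = 1/2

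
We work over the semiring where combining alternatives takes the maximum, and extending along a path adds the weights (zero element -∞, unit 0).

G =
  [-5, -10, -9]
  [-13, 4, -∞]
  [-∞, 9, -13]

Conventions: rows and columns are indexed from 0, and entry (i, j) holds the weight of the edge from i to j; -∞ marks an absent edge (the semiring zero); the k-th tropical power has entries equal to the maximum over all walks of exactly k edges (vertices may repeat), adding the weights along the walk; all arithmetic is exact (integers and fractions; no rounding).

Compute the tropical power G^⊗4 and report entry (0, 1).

G^⊗2:
  [-10, 0, -14]
  [-9, 8, -22]
  [-4, 13, -26]
G^⊗3:
  [-13, 4, -19]
  [-5, 12, -18]
  [0, 17, -13]
G^⊗4:
  [-9, 8, -22]
  [-1, 16, -14]
  [4, 21, -9]
Key observation: the optimum is the walk 0->2->1->1->1, with weight (-9) + 9 + 4 + 4 = 8.
Optimal value attained by: walk 0->2->1->1->1.
Answer: (G^⊗4)[0][1] = 8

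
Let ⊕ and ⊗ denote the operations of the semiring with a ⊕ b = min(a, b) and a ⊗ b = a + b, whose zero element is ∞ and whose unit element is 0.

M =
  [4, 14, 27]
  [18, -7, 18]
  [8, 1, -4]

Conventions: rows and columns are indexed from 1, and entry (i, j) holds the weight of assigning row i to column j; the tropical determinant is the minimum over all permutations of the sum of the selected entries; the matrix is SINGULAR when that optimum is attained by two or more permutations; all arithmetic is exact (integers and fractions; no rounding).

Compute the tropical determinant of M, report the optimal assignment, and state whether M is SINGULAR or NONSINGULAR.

σ = (1, 2, 3): 4 + (-7) + (-4) = -7
σ = (1, 3, 2): 4 + 18 + 1 = 23
σ = (2, 1, 3): 14 + 18 + (-4) = 28
σ = (2, 3, 1): 14 + 18 + 8 = 40
σ = (3, 1, 2): 27 + 18 + 1 = 46
σ = (3, 2, 1): 27 + (-7) + 8 = 28
Optimal value attained by: σ = (1, 2, 3).
Answer: det⊕(M) = -7; verdict: NONSINGULAR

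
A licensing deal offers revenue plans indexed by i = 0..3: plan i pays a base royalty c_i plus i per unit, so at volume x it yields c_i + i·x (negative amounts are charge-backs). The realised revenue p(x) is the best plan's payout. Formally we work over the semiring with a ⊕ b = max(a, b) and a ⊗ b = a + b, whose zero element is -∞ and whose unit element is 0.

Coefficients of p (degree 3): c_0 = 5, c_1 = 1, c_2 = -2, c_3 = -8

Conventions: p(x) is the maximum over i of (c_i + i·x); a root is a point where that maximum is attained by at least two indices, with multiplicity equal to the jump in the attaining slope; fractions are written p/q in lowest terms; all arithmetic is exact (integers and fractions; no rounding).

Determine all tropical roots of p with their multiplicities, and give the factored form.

hull edge (i=0, c=5) to (i=2, c=-2): slope -7/2, span 2
hull edge (i=2, c=-2) to (i=3, c=-8): slope -6, span 1
Factored form: p(x) = -8 ⊗ (x ⊕ 7/2) ⊗ (x ⊕ 7/2) ⊗ (x ⊕ 6)
Answer: roots = 7/2 (mult 2), 6 (mult 1)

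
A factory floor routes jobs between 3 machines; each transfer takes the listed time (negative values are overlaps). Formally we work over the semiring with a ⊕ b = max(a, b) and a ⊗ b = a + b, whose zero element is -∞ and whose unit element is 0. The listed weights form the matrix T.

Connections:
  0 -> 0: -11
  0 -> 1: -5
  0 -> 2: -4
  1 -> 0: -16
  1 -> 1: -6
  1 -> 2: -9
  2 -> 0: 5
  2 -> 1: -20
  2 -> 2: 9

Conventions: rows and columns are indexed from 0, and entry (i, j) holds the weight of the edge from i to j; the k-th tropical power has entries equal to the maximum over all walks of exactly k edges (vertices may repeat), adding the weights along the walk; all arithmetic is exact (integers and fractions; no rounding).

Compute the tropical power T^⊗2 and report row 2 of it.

T^⊗2:
  [1, -11, 5]
  [-4, -12, 0]
  [14, 0, 18]
Answer: row 2 of T^⊗2 = [14, 0, 18]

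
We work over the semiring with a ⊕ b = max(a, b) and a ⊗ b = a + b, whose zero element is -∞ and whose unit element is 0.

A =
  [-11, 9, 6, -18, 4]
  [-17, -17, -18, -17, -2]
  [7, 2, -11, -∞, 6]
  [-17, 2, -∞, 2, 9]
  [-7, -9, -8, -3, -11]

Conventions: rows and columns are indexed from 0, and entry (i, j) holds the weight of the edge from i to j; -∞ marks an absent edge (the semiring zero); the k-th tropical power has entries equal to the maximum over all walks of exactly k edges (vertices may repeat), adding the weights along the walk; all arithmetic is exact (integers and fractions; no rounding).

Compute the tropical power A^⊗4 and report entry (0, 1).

A^⊗2:
  [13, 8, -4, 1, 12]
  [-9, -8, -10, -5, -8]
  [-1, 16, 13, 3, 11]
  [2, 4, 1, 6, 11]
  [-1, 2, -1, -1, 6]
A^⊗3:
  [5, 22, 19, 9, 17]
  [-3, 0, -3, -3, 4]
  [20, 15, 5, 8, 19]
  [8, 11, 8, 8, 15]
  [6, 8, 5, 3, 8]
A^⊗4:
  [26, 21, 11, 14, 25]
  [4, 6, 3, 1, 6]
  [12, 29, 26, 16, 24]
  [15, 17, 14, 12, 17]
  [12, 15, 12, 5, 12]
Key observation: the optimum is the walk 0->2->0->2->1, with weight 6 + 7 + 6 + 2 = 21.
Optimal value attained by: walk 0->2->0->2->1.
Answer: (A^⊗4)[0][1] = 21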